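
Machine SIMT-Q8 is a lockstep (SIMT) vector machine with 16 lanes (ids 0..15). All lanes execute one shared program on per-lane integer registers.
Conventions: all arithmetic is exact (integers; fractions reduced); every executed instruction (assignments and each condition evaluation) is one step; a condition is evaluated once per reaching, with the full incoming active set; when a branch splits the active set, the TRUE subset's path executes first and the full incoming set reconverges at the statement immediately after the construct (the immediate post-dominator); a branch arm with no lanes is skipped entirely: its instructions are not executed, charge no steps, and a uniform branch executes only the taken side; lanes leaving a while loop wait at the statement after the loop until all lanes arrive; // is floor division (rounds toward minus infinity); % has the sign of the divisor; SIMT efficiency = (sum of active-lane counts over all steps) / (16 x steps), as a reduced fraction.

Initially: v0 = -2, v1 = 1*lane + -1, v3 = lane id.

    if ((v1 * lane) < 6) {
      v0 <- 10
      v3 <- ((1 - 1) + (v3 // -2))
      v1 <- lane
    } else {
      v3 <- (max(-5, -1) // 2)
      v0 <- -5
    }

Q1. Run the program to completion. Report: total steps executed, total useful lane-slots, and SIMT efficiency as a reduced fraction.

Answer: 6 steps, 51 useful, 17/32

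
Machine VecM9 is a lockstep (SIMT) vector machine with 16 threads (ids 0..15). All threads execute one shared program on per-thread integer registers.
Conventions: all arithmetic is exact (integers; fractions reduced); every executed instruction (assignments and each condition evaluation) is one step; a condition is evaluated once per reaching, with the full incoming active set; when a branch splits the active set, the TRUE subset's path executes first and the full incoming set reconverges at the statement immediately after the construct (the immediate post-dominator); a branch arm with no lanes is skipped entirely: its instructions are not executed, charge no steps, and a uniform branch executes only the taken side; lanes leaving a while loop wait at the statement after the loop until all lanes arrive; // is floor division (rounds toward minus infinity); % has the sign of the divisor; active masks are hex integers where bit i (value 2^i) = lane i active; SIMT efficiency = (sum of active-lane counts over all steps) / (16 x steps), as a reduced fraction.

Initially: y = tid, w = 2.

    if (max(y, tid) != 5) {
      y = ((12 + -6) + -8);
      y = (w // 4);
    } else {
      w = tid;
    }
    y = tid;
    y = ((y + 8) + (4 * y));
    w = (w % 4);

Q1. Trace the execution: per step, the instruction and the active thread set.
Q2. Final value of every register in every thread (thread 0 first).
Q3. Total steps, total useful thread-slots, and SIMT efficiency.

step 0: eval (max(y, tid) != 5)      0xffff
step 1: y <- ((12 + -6) + -8)        0xffdf
step 2: y <- (w // 4)                0xffdf
step 3: w <- tid                     0x0020
step 4: y <- tid                     0xffff
step 5: y <- ((y + 8) + (4 * y))     0xffff
step 6: w <- (w % 4)                 0xffff

Answer: 7 steps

y: 8,13,18,23,28,33,38,43,48,53,58,63,68,73,78,83
w: 2,2,2,2,2,1,2,2,2,2,2,2,2,2,2,2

steps = 7; useful = 95; efficiency = 95/112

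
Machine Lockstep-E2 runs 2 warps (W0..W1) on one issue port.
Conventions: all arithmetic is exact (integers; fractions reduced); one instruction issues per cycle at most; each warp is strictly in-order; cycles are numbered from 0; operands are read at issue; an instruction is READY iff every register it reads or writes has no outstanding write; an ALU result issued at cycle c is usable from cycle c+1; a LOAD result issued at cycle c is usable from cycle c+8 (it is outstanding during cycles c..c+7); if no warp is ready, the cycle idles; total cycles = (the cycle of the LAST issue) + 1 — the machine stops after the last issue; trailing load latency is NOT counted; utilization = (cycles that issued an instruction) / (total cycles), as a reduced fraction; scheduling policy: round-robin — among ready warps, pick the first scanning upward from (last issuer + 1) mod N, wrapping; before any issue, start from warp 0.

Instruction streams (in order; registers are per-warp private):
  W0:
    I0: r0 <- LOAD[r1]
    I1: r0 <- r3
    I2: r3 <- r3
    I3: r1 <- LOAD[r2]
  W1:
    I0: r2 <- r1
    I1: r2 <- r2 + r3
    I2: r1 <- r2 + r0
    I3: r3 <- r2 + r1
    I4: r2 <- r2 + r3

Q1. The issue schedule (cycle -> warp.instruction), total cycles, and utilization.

cycle 0: W0.I0
cycle 1: W1.I0
cycle 2: W1.I1
cycle 3: W1.I2
cycle 4: W1.I3
cycle 5: W1.I4
cycle 6: idle
cycle 7: idle
cycle 8: W0.I1
cycle 9: W0.I2
cycle 10: W0.I3

Answer: 11 cycles, utilization 9/11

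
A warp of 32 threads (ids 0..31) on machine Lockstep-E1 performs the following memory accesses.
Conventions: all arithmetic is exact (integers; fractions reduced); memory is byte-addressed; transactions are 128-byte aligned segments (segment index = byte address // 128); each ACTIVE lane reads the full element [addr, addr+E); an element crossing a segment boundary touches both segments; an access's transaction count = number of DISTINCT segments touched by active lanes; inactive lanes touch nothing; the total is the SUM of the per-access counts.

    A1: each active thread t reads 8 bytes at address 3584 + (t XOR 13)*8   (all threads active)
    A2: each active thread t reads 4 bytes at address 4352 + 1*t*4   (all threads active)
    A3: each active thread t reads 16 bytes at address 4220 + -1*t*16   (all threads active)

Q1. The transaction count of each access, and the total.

A1: 2 transactions
A2: 1 transaction
A3: 5 transactions

Answer: 2,1,5; total 8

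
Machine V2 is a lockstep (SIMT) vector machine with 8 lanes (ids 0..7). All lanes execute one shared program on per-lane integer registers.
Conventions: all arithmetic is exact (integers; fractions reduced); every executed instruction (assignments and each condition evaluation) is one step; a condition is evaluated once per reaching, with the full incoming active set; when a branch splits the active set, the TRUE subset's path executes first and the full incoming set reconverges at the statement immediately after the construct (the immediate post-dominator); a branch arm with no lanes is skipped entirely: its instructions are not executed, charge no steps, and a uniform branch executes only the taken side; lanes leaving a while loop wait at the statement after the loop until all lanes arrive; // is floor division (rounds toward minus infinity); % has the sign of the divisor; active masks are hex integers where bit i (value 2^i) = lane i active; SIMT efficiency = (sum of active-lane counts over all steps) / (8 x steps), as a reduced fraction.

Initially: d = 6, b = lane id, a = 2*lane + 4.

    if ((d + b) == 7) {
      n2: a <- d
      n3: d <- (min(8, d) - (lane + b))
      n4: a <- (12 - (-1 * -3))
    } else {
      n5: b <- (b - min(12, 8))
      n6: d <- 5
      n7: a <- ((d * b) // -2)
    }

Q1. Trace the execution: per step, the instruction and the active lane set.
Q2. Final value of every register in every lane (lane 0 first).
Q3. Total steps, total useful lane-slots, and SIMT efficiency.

step 0: eval ((d + b) == 7)          0xff
step 1: a <- d                       0x02
step 2: d <- (min(8, d) - (lane + b)) 0x02
step 3: a <- (12 - (-1 * -3))        0x02
step 4: b <- (b - min(12, 8))        0xfd
step 5: d <- 5                       0xfd
step 6: a <- ((d * b) // -2)         0xfd

Answer: 7 steps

d: 5,4,5,5,5,5,5,5
b: -8,1,-6,-5,-4,-3,-2,-1
a: 20,9,15,12,10,7,5,2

steps = 7; useful = 32; efficiency = 32/56 = 4/7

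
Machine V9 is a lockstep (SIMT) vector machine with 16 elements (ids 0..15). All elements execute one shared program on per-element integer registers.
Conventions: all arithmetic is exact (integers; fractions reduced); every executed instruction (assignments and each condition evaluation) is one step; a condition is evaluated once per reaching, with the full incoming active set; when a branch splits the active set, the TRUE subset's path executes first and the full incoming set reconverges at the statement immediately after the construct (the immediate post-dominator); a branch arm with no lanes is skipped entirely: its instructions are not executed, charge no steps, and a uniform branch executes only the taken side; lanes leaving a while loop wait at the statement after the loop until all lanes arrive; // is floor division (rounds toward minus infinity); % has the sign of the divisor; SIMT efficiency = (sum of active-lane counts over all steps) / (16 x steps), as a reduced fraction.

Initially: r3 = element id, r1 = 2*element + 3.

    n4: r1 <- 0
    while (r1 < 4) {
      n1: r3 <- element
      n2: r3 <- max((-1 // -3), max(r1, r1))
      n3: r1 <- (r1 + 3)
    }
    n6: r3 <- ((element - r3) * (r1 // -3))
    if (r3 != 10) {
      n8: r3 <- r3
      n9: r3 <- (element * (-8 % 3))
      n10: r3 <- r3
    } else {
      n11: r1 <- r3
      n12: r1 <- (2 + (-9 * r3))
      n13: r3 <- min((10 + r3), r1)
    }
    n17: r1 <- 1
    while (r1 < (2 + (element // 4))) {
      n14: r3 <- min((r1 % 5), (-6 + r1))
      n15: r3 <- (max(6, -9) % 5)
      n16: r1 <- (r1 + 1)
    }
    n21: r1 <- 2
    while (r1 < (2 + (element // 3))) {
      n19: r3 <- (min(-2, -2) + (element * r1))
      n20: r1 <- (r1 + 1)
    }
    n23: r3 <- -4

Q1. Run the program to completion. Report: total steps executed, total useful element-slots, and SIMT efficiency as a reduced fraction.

Answer: 51 steps, 585 useful, 195/272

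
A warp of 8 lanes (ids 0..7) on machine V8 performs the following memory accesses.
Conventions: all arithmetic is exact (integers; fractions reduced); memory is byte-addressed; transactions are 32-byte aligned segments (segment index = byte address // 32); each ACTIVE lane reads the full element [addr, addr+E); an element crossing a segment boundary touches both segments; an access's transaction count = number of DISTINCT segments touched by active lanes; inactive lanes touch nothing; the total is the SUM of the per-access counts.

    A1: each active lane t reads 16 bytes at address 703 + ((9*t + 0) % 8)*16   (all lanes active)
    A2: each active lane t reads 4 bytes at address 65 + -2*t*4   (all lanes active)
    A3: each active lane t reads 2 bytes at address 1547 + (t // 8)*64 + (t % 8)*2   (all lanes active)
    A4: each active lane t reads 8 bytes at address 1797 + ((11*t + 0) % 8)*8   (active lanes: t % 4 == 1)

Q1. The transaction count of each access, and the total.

A1: 5 transactions
A2: 3 transactions
A3: 1 transaction
A4: 3 transactions

Answer: 5,3,1,3; total 12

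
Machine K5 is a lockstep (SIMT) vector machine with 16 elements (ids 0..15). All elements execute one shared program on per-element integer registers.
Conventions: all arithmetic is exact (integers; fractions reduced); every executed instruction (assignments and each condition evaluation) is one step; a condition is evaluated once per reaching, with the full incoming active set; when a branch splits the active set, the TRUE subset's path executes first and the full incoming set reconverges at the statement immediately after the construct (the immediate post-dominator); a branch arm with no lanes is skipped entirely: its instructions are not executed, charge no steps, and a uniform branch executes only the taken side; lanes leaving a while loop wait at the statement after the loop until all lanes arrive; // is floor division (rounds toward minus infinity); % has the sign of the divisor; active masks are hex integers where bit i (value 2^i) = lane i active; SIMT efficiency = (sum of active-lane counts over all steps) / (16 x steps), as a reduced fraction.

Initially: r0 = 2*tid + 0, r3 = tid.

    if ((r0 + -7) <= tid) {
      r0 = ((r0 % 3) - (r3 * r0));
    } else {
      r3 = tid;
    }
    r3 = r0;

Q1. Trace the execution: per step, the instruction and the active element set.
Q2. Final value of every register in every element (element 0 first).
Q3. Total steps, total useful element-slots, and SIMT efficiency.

step 0: eval ((r0 + -7) <= tid)      0xffff
step 1: r0 <- ((r0 % 3) - (r3 * r0)) 0x00ff
step 2: r3 <- tid                    0xff00
step 3: r3 <- r0                     0xffff

Answer: 4 steps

r0: 0,0,-7,-18,-30,-49,-72,-96,16,18,20,22,24,26,28,30
r3: 0,0,-7,-18,-30,-49,-72,-96,16,18,20,22,24,26,28,30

steps = 4; useful = 48; efficiency = 48/64 = 3/4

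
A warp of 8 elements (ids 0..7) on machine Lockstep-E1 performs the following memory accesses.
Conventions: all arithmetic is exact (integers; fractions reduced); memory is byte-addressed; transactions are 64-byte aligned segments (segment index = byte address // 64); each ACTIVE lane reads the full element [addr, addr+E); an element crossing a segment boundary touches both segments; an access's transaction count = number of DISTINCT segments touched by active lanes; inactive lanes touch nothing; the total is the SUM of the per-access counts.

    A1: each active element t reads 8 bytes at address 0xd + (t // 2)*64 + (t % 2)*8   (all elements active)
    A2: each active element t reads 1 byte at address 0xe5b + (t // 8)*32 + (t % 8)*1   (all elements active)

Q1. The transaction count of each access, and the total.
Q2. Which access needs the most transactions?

A1: 4 transactions
A2: 1 transaction

Answer: 4,1; total 5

Answer: A1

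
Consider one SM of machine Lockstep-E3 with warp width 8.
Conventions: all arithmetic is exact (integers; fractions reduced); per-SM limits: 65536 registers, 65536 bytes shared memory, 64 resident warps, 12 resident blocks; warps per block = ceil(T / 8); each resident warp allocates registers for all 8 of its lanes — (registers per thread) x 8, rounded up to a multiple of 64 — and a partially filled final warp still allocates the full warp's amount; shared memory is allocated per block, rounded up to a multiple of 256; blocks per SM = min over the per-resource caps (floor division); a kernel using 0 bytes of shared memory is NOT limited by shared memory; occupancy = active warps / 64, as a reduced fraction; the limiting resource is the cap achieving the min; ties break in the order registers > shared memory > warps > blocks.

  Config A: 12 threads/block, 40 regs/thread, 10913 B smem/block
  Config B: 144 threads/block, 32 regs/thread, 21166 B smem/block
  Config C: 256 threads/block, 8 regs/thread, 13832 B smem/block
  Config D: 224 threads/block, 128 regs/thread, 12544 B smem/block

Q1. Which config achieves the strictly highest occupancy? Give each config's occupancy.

occupancies: A 5/32, B 27/32, C 1, D 7/8

Answer: C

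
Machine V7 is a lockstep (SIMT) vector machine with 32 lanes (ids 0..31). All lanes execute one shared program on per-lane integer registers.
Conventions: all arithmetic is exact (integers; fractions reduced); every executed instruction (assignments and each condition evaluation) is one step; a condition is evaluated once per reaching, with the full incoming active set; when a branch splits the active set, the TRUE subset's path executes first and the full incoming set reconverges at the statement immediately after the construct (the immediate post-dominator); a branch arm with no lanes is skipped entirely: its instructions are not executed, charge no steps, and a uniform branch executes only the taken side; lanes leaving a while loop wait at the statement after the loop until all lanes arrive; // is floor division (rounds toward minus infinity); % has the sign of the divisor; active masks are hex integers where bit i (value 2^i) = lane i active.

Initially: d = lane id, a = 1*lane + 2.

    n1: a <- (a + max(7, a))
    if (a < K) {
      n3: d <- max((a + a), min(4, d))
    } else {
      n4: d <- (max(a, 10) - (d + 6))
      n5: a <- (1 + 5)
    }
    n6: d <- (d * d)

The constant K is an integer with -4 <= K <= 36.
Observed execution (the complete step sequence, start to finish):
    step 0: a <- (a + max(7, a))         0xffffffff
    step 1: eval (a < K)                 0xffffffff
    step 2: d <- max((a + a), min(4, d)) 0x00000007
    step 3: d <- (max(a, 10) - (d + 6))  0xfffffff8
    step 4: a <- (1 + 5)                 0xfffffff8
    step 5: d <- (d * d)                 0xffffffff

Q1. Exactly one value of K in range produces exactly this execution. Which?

Answer: K = 12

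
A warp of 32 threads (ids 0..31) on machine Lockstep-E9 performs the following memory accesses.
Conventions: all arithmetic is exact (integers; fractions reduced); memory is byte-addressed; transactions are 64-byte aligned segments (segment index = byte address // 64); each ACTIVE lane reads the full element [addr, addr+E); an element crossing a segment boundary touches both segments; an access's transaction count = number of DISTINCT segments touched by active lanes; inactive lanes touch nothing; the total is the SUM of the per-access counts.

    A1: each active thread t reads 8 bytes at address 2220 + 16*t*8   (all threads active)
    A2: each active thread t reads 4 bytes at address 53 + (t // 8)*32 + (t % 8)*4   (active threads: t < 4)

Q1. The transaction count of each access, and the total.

A1: 32 transactions
A2: 2 transactions

Answer: 32,2; total 34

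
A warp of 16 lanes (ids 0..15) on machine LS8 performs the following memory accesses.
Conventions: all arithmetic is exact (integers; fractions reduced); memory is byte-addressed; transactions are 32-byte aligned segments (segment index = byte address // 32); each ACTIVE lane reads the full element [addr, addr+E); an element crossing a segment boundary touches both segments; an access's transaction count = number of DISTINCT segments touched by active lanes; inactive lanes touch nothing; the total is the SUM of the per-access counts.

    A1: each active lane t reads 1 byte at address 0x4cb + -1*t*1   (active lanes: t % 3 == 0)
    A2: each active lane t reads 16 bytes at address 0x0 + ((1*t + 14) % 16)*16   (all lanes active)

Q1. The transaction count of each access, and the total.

A1: 2 transactions
A2: 8 transactions

Answer: 2,8; total 10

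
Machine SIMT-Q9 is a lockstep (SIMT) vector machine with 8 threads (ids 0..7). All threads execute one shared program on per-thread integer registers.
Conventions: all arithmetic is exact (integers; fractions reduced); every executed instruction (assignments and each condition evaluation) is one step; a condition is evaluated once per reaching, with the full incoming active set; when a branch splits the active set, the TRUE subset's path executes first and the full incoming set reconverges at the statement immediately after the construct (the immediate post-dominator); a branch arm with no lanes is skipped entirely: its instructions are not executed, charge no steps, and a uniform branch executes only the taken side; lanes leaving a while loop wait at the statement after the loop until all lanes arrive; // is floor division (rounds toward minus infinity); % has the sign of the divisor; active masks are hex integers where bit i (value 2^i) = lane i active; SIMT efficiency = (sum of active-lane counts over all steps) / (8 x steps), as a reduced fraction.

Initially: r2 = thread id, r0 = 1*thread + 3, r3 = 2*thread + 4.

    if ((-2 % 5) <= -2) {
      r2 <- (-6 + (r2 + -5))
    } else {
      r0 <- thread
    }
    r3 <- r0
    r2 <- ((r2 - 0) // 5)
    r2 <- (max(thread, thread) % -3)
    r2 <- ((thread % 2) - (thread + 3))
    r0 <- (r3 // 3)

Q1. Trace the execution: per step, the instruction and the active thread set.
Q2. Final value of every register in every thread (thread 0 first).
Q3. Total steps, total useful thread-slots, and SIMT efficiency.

step 0: eval ((-2 % 5) <= -2)        0xff
step 1: r0 <- thread                 0xff
step 2: r3 <- r0                     0xff
step 3: r2 <- ((r2 - 0) // 5)        0xff
step 4: r2 <- (max(thread, thread) % -3) 0xff
step 5: r2 <- ((thread % 2) - (thread + 3)) 0xff
step 6: r0 <- (r3 // 3)              0xff

Answer: 7 steps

r2: -3,-3,-5,-5,-7,-7,-9,-9
r0: 0,0,0,1,1,1,2,2
r3: 0,1,2,3,4,5,6,7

steps = 7; useful = 56; efficiency = 56/56 = 1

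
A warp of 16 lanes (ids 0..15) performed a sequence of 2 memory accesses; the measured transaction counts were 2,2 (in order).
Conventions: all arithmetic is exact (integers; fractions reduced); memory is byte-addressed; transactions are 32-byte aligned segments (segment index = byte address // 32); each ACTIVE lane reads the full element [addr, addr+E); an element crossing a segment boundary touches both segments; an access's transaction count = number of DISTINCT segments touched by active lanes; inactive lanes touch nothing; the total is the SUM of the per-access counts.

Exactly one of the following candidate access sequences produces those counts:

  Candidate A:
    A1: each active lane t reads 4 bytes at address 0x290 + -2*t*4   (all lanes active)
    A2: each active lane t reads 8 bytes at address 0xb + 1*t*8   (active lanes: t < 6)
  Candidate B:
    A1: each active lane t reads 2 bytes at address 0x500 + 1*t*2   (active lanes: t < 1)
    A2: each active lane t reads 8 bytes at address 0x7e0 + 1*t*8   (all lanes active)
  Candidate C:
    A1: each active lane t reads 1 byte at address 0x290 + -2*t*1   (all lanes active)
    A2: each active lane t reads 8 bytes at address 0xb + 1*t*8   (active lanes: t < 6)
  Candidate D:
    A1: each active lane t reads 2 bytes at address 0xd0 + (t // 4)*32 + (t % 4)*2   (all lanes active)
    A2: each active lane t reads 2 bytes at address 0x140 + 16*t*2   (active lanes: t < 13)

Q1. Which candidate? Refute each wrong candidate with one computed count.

A: A1 gives 5 transactions, not 2
B: A1 gives 1 transaction, not 2
D: A1 gives 4 transactions, not 2
C: all counts match (2,2)

Answer: C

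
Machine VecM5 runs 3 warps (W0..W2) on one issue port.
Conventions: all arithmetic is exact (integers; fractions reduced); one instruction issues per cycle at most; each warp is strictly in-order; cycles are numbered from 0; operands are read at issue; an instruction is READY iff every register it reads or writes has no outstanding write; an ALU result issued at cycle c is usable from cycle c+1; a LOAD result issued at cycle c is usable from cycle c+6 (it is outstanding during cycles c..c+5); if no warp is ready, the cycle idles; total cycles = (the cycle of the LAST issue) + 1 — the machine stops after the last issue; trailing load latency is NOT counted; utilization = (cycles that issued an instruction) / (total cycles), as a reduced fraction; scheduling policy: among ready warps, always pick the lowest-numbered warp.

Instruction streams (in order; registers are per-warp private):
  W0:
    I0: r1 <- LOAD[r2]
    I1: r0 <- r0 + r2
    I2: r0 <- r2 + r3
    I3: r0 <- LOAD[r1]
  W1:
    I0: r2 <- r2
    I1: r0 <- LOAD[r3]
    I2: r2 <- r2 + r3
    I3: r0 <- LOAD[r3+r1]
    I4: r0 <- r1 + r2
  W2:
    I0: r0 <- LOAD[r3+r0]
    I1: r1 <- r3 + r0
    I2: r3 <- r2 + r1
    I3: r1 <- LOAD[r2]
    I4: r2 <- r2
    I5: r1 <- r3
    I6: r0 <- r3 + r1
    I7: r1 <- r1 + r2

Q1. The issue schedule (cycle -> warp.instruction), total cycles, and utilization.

cycle 0: W0.I0
cycle 1: W0.I1
cycle 2: W0.I2
cycle 3: W1.I0
cycle 4: W1.I1
cycle 5: W1.I2
cycle 6: W0.I3
cycle 7: W2.I0
cycle 8: idle
cycle 9: idle
cycle 10: W1.I3
cycle 11: idle
cycle 12: idle
cycle 13: W2.I1
cycle 14: W2.I2
cycle 15: W2.I3
cycle 16: W1.I4
cycle 17: W2.I4
cycle 18: idle
cycle 19: idle
cycle 20: idle
cycle 21: W2.I5
cycle 22: W2.I6
cycle 23: W2.I7

Answer: 24 cycles, utilization 17/24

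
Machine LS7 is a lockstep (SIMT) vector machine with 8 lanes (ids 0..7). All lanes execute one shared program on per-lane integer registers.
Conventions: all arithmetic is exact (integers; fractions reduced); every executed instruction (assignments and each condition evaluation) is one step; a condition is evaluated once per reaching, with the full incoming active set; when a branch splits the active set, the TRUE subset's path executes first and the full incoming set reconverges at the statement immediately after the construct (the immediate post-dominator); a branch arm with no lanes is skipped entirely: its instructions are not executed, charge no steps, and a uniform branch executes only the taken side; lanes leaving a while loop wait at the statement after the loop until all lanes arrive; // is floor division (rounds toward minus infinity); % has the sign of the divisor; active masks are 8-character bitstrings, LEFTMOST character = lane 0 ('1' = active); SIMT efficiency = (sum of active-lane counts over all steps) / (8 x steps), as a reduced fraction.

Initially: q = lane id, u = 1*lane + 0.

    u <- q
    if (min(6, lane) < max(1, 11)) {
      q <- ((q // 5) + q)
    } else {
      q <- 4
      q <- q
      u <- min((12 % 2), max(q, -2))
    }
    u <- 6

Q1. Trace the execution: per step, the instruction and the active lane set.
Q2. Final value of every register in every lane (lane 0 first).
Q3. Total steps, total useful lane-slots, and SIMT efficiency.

step 0: u <- q                       11111111
step 1: eval (min(6, lane) < max(1, 11)) 11111111
step 2: q <- ((q // 5) + q)          11111111
step 3: u <- 6                       11111111

Answer: 4 steps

q: 0,1,2,3,4,6,7,8
u: 6,6,6,6,6,6,6,6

steps = 4; useful = 32; efficiency = 32/32 = 1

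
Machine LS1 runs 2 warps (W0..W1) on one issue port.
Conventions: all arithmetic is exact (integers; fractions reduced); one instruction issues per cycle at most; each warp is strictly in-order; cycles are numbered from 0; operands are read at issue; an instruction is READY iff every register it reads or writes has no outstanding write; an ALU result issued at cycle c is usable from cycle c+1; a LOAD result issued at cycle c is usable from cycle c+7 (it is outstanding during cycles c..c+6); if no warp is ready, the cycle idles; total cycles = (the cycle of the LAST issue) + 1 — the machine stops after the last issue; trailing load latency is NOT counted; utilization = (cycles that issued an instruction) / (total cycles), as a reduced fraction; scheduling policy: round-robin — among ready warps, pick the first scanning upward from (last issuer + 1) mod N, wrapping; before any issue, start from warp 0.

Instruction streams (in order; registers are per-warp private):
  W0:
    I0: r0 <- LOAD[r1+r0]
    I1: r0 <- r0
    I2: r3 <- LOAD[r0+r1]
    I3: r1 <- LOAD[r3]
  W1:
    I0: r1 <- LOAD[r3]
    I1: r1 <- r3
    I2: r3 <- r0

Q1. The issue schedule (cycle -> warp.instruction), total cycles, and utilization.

cycle 0: W0.I0
cycle 1: W1.I0
cycle 2: idle
cycle 3: idle
cycle 4: idle
cycle 5: idle
cycle 6: idle
cycle 7: W0.I1
cycle 8: W1.I1
cycle 9: W0.I2
cycle 10: W1.I2
cycle 11: idle
cycle 12: idle
cycle 13: idle
cycle 14: idle
cycle 15: idle
cycle 16: W0.I3

Answer: 17 cycles, utilization 7/17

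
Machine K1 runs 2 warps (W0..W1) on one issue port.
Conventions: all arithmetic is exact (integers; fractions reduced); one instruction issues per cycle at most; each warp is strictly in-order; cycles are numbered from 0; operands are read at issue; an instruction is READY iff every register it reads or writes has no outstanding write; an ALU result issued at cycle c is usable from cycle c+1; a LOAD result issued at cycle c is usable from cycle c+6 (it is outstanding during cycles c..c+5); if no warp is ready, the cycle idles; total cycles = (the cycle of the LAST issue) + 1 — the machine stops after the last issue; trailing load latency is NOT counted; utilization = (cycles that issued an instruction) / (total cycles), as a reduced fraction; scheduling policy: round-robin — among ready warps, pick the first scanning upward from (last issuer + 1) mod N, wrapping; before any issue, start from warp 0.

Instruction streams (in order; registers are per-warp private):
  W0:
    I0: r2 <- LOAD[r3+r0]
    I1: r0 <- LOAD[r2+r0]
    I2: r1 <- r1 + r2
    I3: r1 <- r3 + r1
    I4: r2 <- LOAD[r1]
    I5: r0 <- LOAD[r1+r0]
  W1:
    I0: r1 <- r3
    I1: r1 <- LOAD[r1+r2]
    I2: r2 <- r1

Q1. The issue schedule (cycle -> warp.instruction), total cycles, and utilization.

cycle 0: W0.I0
cycle 1: W1.I0
cycle 2: W1.I1
cycle 3: idle
cycle 4: idle
cycle 5: idle
cycle 6: W0.I1
cycle 7: W0.I2
cycle 8: W1.I2
cycle 9: W0.I3
cycle 10: W0.I4
cycle 11: idle
cycle 12: W0.I5

Answer: 13 cycles, utilization 9/13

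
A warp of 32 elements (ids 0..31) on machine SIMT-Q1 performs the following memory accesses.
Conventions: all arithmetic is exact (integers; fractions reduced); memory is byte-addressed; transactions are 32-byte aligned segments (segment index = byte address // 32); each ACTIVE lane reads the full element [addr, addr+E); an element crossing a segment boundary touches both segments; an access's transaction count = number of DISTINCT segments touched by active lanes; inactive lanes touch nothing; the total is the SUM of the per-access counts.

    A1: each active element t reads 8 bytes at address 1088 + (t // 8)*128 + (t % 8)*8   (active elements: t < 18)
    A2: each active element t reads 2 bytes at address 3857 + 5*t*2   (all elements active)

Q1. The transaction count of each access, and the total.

A1: 5 transactions
A2: 11 transactions

Answer: 5,11; total 16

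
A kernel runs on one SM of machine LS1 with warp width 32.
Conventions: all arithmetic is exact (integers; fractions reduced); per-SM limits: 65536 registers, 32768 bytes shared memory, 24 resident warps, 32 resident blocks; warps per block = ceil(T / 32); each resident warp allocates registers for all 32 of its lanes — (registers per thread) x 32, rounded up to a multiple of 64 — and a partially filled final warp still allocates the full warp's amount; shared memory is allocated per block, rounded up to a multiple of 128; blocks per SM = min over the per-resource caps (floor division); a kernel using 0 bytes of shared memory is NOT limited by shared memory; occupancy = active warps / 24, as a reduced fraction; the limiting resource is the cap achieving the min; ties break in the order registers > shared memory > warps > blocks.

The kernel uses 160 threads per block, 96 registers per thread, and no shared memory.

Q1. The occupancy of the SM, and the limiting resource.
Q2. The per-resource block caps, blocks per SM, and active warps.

Answer: occupancy 5/6, limited by registers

registers: 4 blocks
shared memory: no limit (kernel uses none)
warps: 4 blocks
blocks: 32 blocks

Answer: 4 blocks, 20 active warps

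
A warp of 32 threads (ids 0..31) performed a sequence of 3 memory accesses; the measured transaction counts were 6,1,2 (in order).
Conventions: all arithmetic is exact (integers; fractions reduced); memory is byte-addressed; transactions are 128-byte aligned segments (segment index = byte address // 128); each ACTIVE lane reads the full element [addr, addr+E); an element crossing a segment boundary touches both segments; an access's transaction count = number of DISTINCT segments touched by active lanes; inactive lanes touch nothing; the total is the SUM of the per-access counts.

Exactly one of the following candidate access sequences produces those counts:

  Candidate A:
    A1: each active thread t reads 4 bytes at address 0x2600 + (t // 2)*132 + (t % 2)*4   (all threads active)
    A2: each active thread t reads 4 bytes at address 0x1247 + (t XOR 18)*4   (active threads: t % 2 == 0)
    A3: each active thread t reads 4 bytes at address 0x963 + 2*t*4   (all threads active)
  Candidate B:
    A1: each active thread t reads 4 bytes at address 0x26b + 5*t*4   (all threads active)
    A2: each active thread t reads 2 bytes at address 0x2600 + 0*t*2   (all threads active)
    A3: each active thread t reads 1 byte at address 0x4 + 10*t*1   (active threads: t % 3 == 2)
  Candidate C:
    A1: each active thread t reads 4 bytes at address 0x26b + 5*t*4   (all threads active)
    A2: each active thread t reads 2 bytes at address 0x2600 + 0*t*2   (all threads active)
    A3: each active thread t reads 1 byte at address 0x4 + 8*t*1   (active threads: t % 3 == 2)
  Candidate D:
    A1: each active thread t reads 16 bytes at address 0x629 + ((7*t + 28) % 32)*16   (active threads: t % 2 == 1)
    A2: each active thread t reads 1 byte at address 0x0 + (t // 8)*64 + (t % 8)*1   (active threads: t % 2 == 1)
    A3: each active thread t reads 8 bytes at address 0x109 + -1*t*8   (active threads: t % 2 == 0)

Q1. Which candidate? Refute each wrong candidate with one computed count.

A: A1 gives 16 transactions, not 6
B: A3 gives 3 transactions, not 2
D: A1 gives 5 transactions, not 6
C: all counts match (6,1,2)

Answer: C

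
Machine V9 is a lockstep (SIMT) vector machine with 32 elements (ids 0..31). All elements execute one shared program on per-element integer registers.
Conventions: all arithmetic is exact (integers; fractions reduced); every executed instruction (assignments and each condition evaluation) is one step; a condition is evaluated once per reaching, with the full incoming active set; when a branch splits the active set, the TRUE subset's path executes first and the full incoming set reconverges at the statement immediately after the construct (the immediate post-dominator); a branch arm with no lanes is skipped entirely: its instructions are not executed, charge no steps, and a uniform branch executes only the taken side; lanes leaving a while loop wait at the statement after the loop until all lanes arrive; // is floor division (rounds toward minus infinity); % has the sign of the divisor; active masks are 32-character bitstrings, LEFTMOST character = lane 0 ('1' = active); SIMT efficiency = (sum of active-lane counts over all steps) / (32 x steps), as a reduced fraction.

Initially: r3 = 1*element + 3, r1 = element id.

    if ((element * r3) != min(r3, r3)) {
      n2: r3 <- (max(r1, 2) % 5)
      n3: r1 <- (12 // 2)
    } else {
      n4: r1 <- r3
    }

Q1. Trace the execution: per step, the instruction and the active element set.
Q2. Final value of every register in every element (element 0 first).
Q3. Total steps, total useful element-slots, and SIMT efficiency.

step 0: eval ((element * r3) != min(r3, r3)) 11111111111111111111111111111111
step 1: r3 <- (max(r1, 2) % 5)       10111111111111111111111111111111
step 2: r1 <- (12 // 2)              10111111111111111111111111111111
step 3: r1 <- r3                     01000000000000000000000000000000

Answer: 4 steps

r3: 2,4,2,3,4,0,1,2,3,4,0,1,2,3,4,0,1,2,3,4,0,1,2,3,4,0,1,2,3,4,0,1
r1: 6,4,6,6,6,6,6,6,6,6,6,6,6,6,6,6,6,6,6,6,6,6,6,6,6,6,6,6,6,6,6,6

steps = 4; useful = 95; efficiency = 95/128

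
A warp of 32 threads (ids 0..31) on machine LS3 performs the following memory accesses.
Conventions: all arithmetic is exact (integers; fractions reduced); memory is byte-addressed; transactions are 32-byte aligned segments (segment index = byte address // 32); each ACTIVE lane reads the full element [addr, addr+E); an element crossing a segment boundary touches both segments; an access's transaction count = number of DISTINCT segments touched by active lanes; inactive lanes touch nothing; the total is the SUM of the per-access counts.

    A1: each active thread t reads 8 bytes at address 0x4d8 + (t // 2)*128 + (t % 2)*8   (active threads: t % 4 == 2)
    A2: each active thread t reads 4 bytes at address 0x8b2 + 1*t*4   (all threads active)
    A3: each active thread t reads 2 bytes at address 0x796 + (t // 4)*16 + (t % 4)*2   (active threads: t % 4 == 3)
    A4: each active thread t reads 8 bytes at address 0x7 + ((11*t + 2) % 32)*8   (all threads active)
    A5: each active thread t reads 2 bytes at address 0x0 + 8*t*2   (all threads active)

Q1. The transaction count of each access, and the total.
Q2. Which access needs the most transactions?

A1: 8 transactions
A2: 5 transactions
A3: 5 transactions
A4: 9 transactions
A5: 16 transactions

Answer: 8,5,5,9,16; total 43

Answer: A5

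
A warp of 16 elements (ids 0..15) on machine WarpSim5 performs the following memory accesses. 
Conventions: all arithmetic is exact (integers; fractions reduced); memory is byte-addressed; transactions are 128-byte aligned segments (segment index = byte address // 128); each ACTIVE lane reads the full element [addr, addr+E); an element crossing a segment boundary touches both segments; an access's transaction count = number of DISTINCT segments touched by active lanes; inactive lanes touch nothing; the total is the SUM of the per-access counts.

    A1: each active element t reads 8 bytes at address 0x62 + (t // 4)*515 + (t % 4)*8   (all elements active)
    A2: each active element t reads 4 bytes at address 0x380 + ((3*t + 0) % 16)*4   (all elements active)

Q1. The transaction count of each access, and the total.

A1: 8 transactions
A2: 1 transaction

Answer: 8,1; total 9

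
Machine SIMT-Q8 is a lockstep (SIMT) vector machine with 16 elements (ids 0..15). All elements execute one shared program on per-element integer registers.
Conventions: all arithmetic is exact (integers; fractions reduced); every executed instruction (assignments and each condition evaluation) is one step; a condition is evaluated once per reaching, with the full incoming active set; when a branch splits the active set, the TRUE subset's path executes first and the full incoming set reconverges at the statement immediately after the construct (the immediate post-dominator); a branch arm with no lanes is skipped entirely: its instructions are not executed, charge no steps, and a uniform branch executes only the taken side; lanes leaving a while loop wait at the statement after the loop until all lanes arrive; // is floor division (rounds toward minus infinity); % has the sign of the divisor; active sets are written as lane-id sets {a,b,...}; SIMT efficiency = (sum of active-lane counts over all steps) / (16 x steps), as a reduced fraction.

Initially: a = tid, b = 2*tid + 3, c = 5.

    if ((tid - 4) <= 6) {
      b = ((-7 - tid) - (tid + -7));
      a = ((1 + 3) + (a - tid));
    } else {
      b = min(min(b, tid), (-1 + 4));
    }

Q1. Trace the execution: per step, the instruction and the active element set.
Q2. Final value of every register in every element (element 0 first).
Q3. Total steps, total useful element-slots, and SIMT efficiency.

step 0: eval ((tid - 4) <= 6)        {0,1,2,3,4,5,6,7,8,9,10,11,12,13,14,15}
step 1: b <- ((-7 - tid) - (tid + -7)) {0,1,2,3,4,5,6,7,8,9,10}
step 2: a <- ((1 + 3) + (a - tid))   {0,1,2,3,4,5,6,7,8,9,10}
step 3: b <- min(min(b, tid), (-1 + 4)) {11,12,13,14,15}

Answer: 4 steps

a: 4,4,4,4,4,4,4,4,4,4,4,11,12,13,14,15
b: 0,-2,-4,-6,-8,-10,-12,-14,-16,-18,-20,3,3,3,3,3
c: 5,5,5,5,5,5,5,5,5,5,5,5,5,5,5,5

steps = 4; useful = 43; efficiency = 43/64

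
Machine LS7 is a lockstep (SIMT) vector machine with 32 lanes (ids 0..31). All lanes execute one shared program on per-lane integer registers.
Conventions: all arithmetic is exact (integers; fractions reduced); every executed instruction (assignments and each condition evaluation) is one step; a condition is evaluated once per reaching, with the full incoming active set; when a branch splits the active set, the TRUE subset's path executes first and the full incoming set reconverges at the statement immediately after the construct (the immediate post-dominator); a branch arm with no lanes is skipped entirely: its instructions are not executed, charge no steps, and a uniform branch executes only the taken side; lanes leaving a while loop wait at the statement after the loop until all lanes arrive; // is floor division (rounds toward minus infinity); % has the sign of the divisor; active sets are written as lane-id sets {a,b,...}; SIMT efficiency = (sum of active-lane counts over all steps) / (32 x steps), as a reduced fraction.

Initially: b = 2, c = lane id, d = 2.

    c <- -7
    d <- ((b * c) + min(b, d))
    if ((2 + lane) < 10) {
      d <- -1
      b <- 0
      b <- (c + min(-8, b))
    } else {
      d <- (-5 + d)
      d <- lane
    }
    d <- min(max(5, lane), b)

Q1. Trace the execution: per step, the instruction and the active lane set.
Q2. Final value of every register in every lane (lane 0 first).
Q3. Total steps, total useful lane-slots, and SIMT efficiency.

step 0: c <- -7                      {0,1,2,3,4,5,6,7,8,9,10,11,12,13,14,15,16,17,18,19,20,21,22,23,24,25,26,27,28,29,30,31}
step 1: d <- ((b * c) + min(b, d))   {0,1,2,3,4,5,6,7,8,9,10,11,12,13,14,15,16,17,18,19,20,21,22,23,24,25,26,27,28,29,30,31}
step 2: eval ((2 + lane) < 10)       {0,1,2,3,4,5,6,7,8,9,10,11,12,13,14,15,16,17,18,19,20,21,22,23,24,25,26,27,28,29,30,31}
step 3: d <- -1                      {0,1,2,3,4,5,6,7}
step 4: b <- 0                       {0,1,2,3,4,5,6,7}
step 5: b <- (c + min(-8, b))        {0,1,2,3,4,5,6,7}
step 6: d <- (-5 + d)                {8,9,10,11,12,13,14,15,16,17,18,19,20,21,22,23,24,25,26,27,28,29,30,31}
step 7: d <- lane                    {8,9,10,11,12,13,14,15,16,17,18,19,20,21,22,23,24,25,26,27,28,29,30,31}
step 8: d <- min(max(5, lane), b)    {0,1,2,3,4,5,6,7,8,9,10,11,12,13,14,15,16,17,18,19,20,21,22,23,24,25,26,27,28,29,30,31}

Answer: 9 steps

b: -15,-15,-15,-15,-15,-15,-15,-15,2,2,2,2,2,2,2,2,2,2,2,2,2,2,2,2,2,2,2,2,2,2,2,2
c: -7,-7,-7,-7,-7,-7,-7,-7,-7,-7,-7,-7,-7,-7,-7,-7,-7,-7,-7,-7,-7,-7,-7,-7,-7,-7,-7,-7,-7,-7,-7,-7
d: -15,-15,-15,-15,-15,-15,-15,-15,2,2,2,2,2,2,2,2,2,2,2,2,2,2,2,2,2,2,2,2,2,2,2,2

steps = 9; useful = 200; efficiency = 200/288 = 25/36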